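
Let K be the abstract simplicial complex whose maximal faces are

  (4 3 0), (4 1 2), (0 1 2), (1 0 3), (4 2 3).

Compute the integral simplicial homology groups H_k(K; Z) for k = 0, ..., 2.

We work with the vertex ordering 0 < 1 < 2 < 3 < 4. The simplices of K, each written with vertices in increasing order, are:

  0-simplices (5): [0], [1], [2], [3], [4]
  1-simplices (10): [0,1], [0,2], [0,3], [0,4], [1,2], [1,3], [1,4], [2,3], [2,4], [3,4]
  2-simplices (5): [0,1,2], [0,1,3], [0,3,4], [1,2,4], [2,3,4]

giving chain groups C_0 ≅ Z^5, C_1 ≅ Z^10, C_2 ≅ Z^5.

Boundary ∂_1: C_1 → C_0 is given by ∂[p,q] = [q] − [p]. For instance
  ∂[1,2] = [2] − [1].
As a 5×10 matrix over Z this has rank 4, with invariant factors (1,1,1,1).

∂_2: C_2 → C_1 acts by ∂[p,q,r] = [q,r] − [p,r] + [p,q]. For instance
  ∂[2,3,4] = [3,4] − [2,4] + [2,3],
  ∂[0,1,3] = [1,3] − [0,3] + [0,1].
The 10×5 boundary matrix has rank 5 and Smith normal form diag(1,1,1,1,1).

Computing H_k = (kernel of ∂_k) / (image of ∂_{k+1}):

  H_0: rank C_0 − rank ∂_1 = 5 − 4 = 1, and the invariant factors of ∂_1 are all 1, so H_0 = Z.
  H_1: rank ker ∂_1 − rank ∂_2 = (10 − 4) − 5 = 1, and the invariant factors of ∂_2 are all 1, so H_1 = Z.
  H_2: rank ker ∂_2 − rank ∂_3 = (5 − 5) − 0 = 0, and there is no ∂_3, so H_2 = 0.

As a check, the Euler characteristic is 5 − 10 + 5 = 0, which agrees with 1 − 1 + 0 = 0.

H_0 = Z,  H_1 = Z,  H_2 = 0.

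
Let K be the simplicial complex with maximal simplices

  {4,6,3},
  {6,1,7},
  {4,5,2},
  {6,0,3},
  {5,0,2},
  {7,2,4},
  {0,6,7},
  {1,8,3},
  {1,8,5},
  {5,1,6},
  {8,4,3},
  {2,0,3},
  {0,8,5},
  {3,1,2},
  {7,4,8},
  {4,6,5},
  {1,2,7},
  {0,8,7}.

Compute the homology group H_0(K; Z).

Take the total order 0 < 1 < 2 < 3 < 4 < 5 < 6 < 7 < 8 on the vertex set. Then K (dimension 2) consists of the simplices:

  0-simplices (9): [0], [1], [2], [3], [4], [5], [6], [7], [8]
  1-simplices (27): (27 of them)
  2-simplices (18): [0,2,3], [0,2,5], [0,3,6], [0,5,8], [0,6,7], [0,7,8], [1,2,3], [1,2,7], [1,3,8], [1,5,6], [1,5,8], [1,6,7], [2,4,5], [2,4,7], [3,4,6], [3,4,8], [4,5,6], [4,7,8]

Hence C_0 ≅ Z^9, C_1 ≅ Z^27, C_2 ≅ Z^18.

The boundary map ∂_1: C_1 → C_0 sends each edge [p,q] (with p < q) to q − p. For instance
  ∂[0,8] = [8] − [0].
The 9×27 boundary matrix has rank 8 and Smith normal form diag(1,1,1,1,1,1,1,1).

Boundary ∂_2: C_2 → C_1 sends each 2-simplex [p,q,r] to [q,r] − [p,r] + [p,q]. For instance
  ∂[4,5,6] = [5,6] − [4,6] + [4,5],
  ∂[1,6,7] = [6,7] − [1,7] + [1,6].
This gives a 27×18 integer matrix of rank 17; reducing to Smith normal form yields diagonal entries (1,1,1,1,1,1,1,1,1,1,1,1,1,1,1,1,1).

Computing H_k = (kernel of ∂_k) / (image of ∂_{k+1}):

  H_0: rank C_0 − rank ∂_1 = 9 − 8 = 1, and the invariant factors of ∂_1 are all 1, so H_0 = Z.

H_0 = Z.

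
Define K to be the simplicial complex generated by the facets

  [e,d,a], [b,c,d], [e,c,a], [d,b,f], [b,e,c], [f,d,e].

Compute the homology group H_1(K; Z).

K has 6 vertices, 12 edges, 6 triangles.
rank ∂_1 = 5, rank ∂_2 = 6 ⇒ b_1 = 12 − 5 − 6 = 1; all invariant factors of ∂_2 are 1 so no torsion. So H_1 ≅ Z.

H_1 ≅ Z.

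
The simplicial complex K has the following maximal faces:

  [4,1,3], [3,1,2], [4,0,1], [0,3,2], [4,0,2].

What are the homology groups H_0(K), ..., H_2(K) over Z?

Take the total order 0 < 1 < 2 < 3 < 4 on the vertex set. Then K (dimension 2) consists of the simplices:

  0-simplices (5): [0], [1], [2], [3], [4]
  1-simplices (10): [0,1], [0,2], [0,3], [0,4], [1,2], [1,3], [1,4], [2,3], [2,4], [3,4]
  2-simplices (5): [0,1,4], [0,2,3], [0,2,4], [1,2,3], [1,3,4]

Hence C_0 ≅ Z^5, C_1 ≅ Z^10, C_2 ≅ Z^5.

The boundary map ∂_1: C_1 → C_0 sends each edge [p,q] (with p < q) to q − p. For instance
  ∂[1,2] = [2] − [1].
This gives a 5×10 integer matrix of rank 4; reducing to Smith normal form yields diagonal entries (1,1,1,1).

∂_2: C_2 → C_1 sends each 2-simplex [p,q,r] to [q,r] − [p,r] + [p,q]. For instance
  ∂[1,3,4] = [3,4] − [1,4] + [1,3],
  ∂[0,2,4] = [2,4] − [0,4] + [0,2].
This gives a 10×5 integer matrix of rank 5; reducing to Smith normal form yields diagonal entries (1,1,1,1,1).

Reading off H_k = ker ∂_k / im ∂_{k+1}:

  H_0: rank C_0 − rank ∂_1 = 5 − 4 = 1, and the invariant factors of ∂_1 are all 1, so H_0 = Z.
  H_1: rank ker ∂_1 − rank ∂_2 = (10 − 4) − 5 = 1, and the invariant factors of ∂_2 are all 1, so H_1 = Z.
  H_2: rank ker ∂_2 − rank ∂_3 = (5 − 5) − 0 = 0, and there is no ∂_3, so H_2 = 0.

As a check, the Euler characteristic is 5 − 10 + 5 = 0, which agrees with 1 − 1 + 0 = 0.

H_0 = Z,  H_1 = Z,  H_2 = 0.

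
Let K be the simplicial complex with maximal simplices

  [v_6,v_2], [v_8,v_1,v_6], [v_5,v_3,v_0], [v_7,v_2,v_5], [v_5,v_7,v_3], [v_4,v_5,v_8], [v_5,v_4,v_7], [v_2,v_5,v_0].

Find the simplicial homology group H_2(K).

H_2 ≅ 0.

K has 9 vertices, 16 edges, 7 triangles.
rank ∂_2 = 7, rank ∂_3 = 0 ⇒ b_2 = 7 − 7 − 0 = 0. So H_2 = 0.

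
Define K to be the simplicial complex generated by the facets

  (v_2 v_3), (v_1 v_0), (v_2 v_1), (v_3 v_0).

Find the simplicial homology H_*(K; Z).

H_0 = Z,  H_1 = Z.

We work with the vertex ordering v_0 < v_1 < v_2 < v_3. The simplices of K, each written with vertices in increasing order, are:

  0-simplices (4): [v_0], [v_1], [v_2], [v_3]
  1-simplices (4): [v_0,v_1], [v_0,v_3], [v_1,v_2], [v_2,v_3]

Hence C_0 ≅ Z^4, C_1 ≅ Z^4.

The boundary map ∂_1: C_1 → C_0 sends each edge [p,q] (with p < q) to q − p.
The resulting 4×4 matrix has rank 3, and its Smith normal form has invariant factors (1,1,1).

Now H_k = ker ∂_k / im ∂_{k+1}, so:

  H_0: rank C_0 − rank ∂_1 = 4 − 3 = 1, and the invariant factors of ∂_1 are all 1, so H_0 ≅ Z.
  H_1: rank ker ∂_1 − rank ∂_2 = (4 − 3) − 0 = 1, and there is no ∂_2, so H_1 ≅ Z.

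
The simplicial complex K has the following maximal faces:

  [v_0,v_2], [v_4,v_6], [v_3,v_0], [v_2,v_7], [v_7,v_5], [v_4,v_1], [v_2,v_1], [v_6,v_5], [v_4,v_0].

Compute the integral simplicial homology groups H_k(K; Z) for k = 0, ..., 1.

H_0 ≅ Z,  H_1 ≅ Z^2.

We work with the vertex ordering v_0 < v_1 < v_2 < v_3 < v_4 < v_5 < v_6 < v_7. The simplices of K, each written with vertices in increasing order, are:

  0-simplices (8): [v_0], [v_1], [v_2], [v_3], [v_4], [v_5], [v_6], [v_7]
  1-simplices (9): [v_0,v_2], [v_0,v_3], [v_0,v_4], [v_1,v_2], [v_1,v_4], [v_2,v_7], [v_4,v_6], [v_5,v_6], [v_5,v_7]

so the chain groups are C_0 ≅ Z^8, C_1 ≅ Z^9.

The boundary map ∂_1: C_1 → C_0 is given by ∂[p,q] = [q] − [p]. For instance
  ∂[v_0,v_3] = [v_3] − [v_0].
As a 8×9 matrix over Z this has rank 7, with invariant factors (1,1,1,1,1,1,1).

Reading off H_k = ker ∂_k / im ∂_{k+1}:

  H_0: rank C_0 − rank ∂_1 = 8 − 7 = 1, and the invariant factors of ∂_1 are all 1, so H_0 = Z.
  H_1: rank ker ∂_1 − rank ∂_2 = (9 − 7) − 0 = 2, and there is no ∂_2, so H_1 = Z^2.

As a check, the Euler characteristic is 8 − 9 = -1, which agrees with 1 − 2 = -1.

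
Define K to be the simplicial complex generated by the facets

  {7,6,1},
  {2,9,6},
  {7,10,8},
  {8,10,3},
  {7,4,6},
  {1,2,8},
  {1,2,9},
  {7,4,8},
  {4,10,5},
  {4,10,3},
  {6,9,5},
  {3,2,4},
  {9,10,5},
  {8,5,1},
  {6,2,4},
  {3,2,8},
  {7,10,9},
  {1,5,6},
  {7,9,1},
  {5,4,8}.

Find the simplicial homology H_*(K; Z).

H_0 = Z,  H_1 = Z ⊕ Z/2Z,  H_2 = 0.

Order the vertices as 1 < 2 < 3 < 4 < 5 < 6 < 7 < 8 < 9 < 10. Listing each simplex with vertices in this order, K has dimension 2 with simplices:

  0-simplices (10): [1], [2], [3], [4], [5], [6], [7], [8], [9], [10]
  1-simplices (30): (30 of them)
  2-simplices (20): (20 of them)

Hence C_0 ≅ Z^10, C_1 ≅ Z^30, C_2 ≅ Z^20.

Boundary ∂_1: C_1 → C_0 is given by ∂[p,q] = [q] − [p]. For instance
  ∂[5,8] = [8] − [5].
The resulting 10×30 matrix has rank 9, and its Smith normal form has invariant factors (1,1,1,1,1,1,1,1,1).

Boundary ∂_2: C_2 → C_1 acts by ∂[p,q,r] = [q,r] − [p,r] + [p,q]. For instance
  ∂[2,6,9] = [6,9] − [2,9] + [2,6],
  ∂[7,9,10] = [9,10] − [7,10] + [7,9].
As a 30×20 matrix over Z this has rank 20, with invariant factors (1,1,1,1,1,1,1,1,1,1,1,1,1,1,1,1,1,1,1,2).

Now H_k = ker ∂_k / im ∂_{k+1}, so:

  H_0: rank C_0 − rank ∂_1 = 10 − 9 = 1, and the invariant factors of ∂_1 are all 1, so H_0 = Z.
  H_1: rank ker ∂_1 − rank ∂_2 = (30 − 9) − 20 = 1, and ∂_2 has invariant factor 2 > 1, so H_1 = Z ⊕ Z/2Z.
  H_2: rank ker ∂_2 − rank ∂_3 = (20 − 20) − 0 = 0, and there is no ∂_3, so H_2 = 0.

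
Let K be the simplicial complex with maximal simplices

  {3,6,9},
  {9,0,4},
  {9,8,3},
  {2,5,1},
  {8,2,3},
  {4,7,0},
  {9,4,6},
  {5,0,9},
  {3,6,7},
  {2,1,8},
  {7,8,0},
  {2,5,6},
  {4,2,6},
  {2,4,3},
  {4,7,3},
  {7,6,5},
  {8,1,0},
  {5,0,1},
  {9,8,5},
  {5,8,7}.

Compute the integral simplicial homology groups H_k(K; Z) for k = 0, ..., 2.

H_0 ≅ Z,  H_1 ≅ Z ⊕ Z_2,  H_2 = 0.

We work with the vertex ordering 0 < 1 < 2 < 3 < 4 < 5 < 6 < 7 < 8 < 9. The simplices of K, each written with vertices in increasing order, are:

  0-simplices (10): [0], [1], [2], [3], [4], [5], [6], [7], [8], [9]
  1-simplices (30): (30 of them)
  2-simplices (20): (20 of them)

giving chain groups C_0 ≅ Z^10, C_1 ≅ Z^30, C_2 ≅ Z^20.

∂_1: C_1 → C_0 sends each edge [p,q] (with p < q) to q − p. For instance
  ∂[5,7] = [7] − [5].
The 10×30 boundary matrix has rank 9 and Smith normal form diag(1,1,1,1,1,1,1,1,1).

Boundary ∂_2: C_2 → C_1 maps a triangle to the signed sum of its edges. For instance
  ∂[3,4,7] = [4,7] − [3,7] + [3,4],
  ∂[2,3,4] = [3,4] − [2,4] + [2,3].
The 30×20 boundary matrix has rank 20 and Smith normal form diag(1,1,1,1,1,1,1,1,1,1,1,1,1,1,1,1,1,1,1,2).

Computing H_k = (kernel of ∂_k) / (image of ∂_{k+1}):

  H_0: rank C_0 − rank ∂_1 = 10 − 9 = 1, and the invariant factors of ∂_1 are all 1, so H_0 ≅ Z.
  H_1: rank ker ∂_1 − rank ∂_2 = (30 − 9) − 20 = 1, and ∂_2 has invariant factor 2 > 1, so H_1 ≅ Z ⊕ Z_2.
  H_2: rank ker ∂_2 − rank ∂_3 = (20 − 20) − 0 = 0, and there is no ∂_3, so H_2 ≅ 0.

As a check, the Euler characteristic is 10 − 30 + 20 = 0, which agrees with 1 − 1 + 0 = 0.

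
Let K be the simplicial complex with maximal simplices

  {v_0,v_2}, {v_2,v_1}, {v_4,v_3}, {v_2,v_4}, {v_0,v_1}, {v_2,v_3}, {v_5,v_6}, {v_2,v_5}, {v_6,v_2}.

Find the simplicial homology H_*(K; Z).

H_0 = Z,  H_1 = Z^3.

K has 7 vertices, 9 edges.
rank ∂_0 = 0, rank ∂_1 = 6 ⇒ b_0 = 7 − 0 − 6 = 1; all invariant factors of ∂_1 are 1 so no torsion. So H_0 = Z.
rank ∂_1 = 6, rank ∂_2 = 0 ⇒ b_1 = 9 − 6 − 0 = 3. So H_1 = Z^3.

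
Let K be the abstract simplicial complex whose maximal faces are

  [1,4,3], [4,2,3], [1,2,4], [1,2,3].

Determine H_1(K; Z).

H_1 ≅ 0.

Fix the vertex order 1 < 2 < 3 < 4 and write every simplex with vertices in increasing order. Then dim K = 2 and the simplices of K are:

  0-simplices (4): [1], [2], [3], [4]
  1-simplices (6): [1,2], [1,3], [1,4], [2,3], [2,4], [3,4]
  2-simplices (4): [1,2,3], [1,2,4], [1,3,4], [2,3,4]

Hence C_0 ≅ Z^4, C_1 ≅ Z^6, C_2 ≅ Z^4.

The boundary map ∂_1: C_1 → C_0 is given by ∂[p,q] = [q] − [p].
As a 4×6 matrix over Z this has rank 3, with invariant factors (1,1,1).

The boundary map ∂_2: C_2 → C_1 acts by ∂[p,q,r] = [q,r] − [p,r] + [p,q]. For instance
  ∂[1,2,3] = [2,3] − [1,3] + [1,2],
  ∂[1,3,4] = [3,4] − [1,4] + [1,3].
This gives a 6×4 integer matrix of rank 3; reducing to Smith normal form yields diagonal entries (1,1,1).

Now H_k = ker ∂_k / im ∂_{k+1}, so:

  H_1: rank ker ∂_1 − rank ∂_2 = (6 − 3) − 3 = 0, and the invariant factors of ∂_2 are all 1, so H_1 = 0.

(K is a triangulation of the 2-sphere S^2.)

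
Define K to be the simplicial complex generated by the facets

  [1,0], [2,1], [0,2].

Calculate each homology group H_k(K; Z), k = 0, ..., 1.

Order the vertices as 0 < 1 < 2. Listing each simplex with vertices in this order, K has dimension 1 with simplices:

  0-simplices (3): [0], [1], [2]
  1-simplices (3): [0,1], [0,2], [1,2]

so the chain groups are C_0 ≅ Z^3, C_1 ≅ Z^3.

∂_1: C_1 → C_0 sends each edge [p,q] (with p < q) to q − p.
The resulting 3×3 matrix has rank 2, and its Smith normal form has invariant factors (1,1).

From H_k ≅ ker(∂_k) / im(∂_{k+1}) we obtain:

  H_0: rank C_0 − rank ∂_1 = 3 − 2 = 1, and the invariant factors of ∂_1 are all 1, so H_0 ≅ Z.
  H_1: rank ker ∂_1 − rank ∂_2 = (3 − 2) − 0 = 1, and there is no ∂_2, so H_1 ≅ Z.

H_0 ≅ Z,  H_1 ≅ Z.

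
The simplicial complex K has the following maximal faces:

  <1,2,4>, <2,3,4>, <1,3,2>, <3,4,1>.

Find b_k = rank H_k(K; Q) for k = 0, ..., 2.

Order the vertices as 1 < 2 < 3 < 4. Listing each simplex with vertices in this order, K has dimension 2 with simplices:

  0-simplices (4): [1], [2], [3], [4]
  1-simplices (6): [1,2], [1,3], [1,4], [2,3], [2,4], [3,4]
  2-simplices (4): [1,2,3], [1,2,4], [1,3,4], [2,3,4]

giving chain groups C_0 ≅ Z^4, C_1 ≅ Z^6, C_2 ≅ Z^4.

The boundary map ∂_1: C_1 → C_0 maps an edge to its endpoints' difference, ∂[p,q] = q − p.
As a 4×6 matrix over Z this has rank 3, with invariant factors (1,1,1).

Boundary ∂_2: C_2 → C_1 sends each 2-simplex [p,q,r] to [q,r] − [p,r] + [p,q]. For instance
  ∂[1,3,4] = [3,4] − [1,4] + [1,3],
  ∂[1,2,4] = [2,4] − [1,4] + [1,2].
The 6×4 boundary matrix has rank 3 and Smith normal form diag(1,1,1).

Computing H_k = (kernel of ∂_k) / (image of ∂_{k+1}):

  H_0: rank C_0 − rank ∂_1 = 4 − 3 = 1, and the invariant factors of ∂_1 are all 1, so H_0 ≅ Z.
  H_1: rank ker ∂_1 − rank ∂_2 = (6 − 3) − 3 = 0, and the invariant factors of ∂_2 are all 1, so H_1 ≅ 0.
  H_2: rank ker ∂_2 − rank ∂_3 = (4 − 3) − 0 = 1, and there is no ∂_3, so H_2 ≅ Z.

Hence the Betti numbers are b_0 = 1, b_1 = 0, b_2 = 1.

b_0 = 1, b_1 = 0, b_2 = 1.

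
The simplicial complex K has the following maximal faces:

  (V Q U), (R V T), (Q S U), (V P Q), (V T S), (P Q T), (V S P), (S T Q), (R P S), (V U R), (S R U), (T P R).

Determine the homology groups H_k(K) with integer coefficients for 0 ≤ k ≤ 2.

Fix the vertex order P < Q < R < S < T < U < V and write every simplex with vertices in increasing order. Then dim K = 2 and the simplices of K are:

  0-simplices (7): P, Q, R, S, T, U, V
  1-simplices (18): PQ, PR, PS, PT, PV, QS, QT, QU, QV, RS, RT, RU, RV, ST, SU, SV, TV, UV
  2-simplices (12): PQT, PQV, PRS, PRT, PSV, QST, QSU, QUV, RSU, RTV, RUV, STV

giving chain groups C_0 ≅ Z^7, C_1 ≅ Z^18, C_2 ≅ Z^12.

The boundary map ∂_1: C_1 → C_0 sends each edge [p,q] (with p < q) to q − p. For instance
  ∂PS = S − P.
The 7×18 boundary matrix has rank 6 and Smith normal form diag(1,1,1,1,1,1).

∂_2: C_2 → C_1 maps a triangle to the signed sum of its edges. For instance
  ∂PSV = SV − PV + PS,
  ∂RUV = UV − RV + RU.
The resulting 18×12 matrix has rank 12, and its Smith normal form has invariant factors (1,1,1,1,1,1,1,1,1,1,1,2).

Computing H_k = (kernel of ∂_k) / (image of ∂_{k+1}):

  H_0: rank C_0 − rank ∂_1 = 7 − 6 = 1, and the invariant factors of ∂_1 are all 1, so H_0 ≅ Z.
  H_1: rank ker ∂_1 − rank ∂_2 = (18 − 6) − 12 = 0, and ∂_2 has invariant factor 2 > 1, so H_1 ≅ Z/2.
  H_2: rank ker ∂_2 − rank ∂_3 = (12 − 12) − 0 = 0, and there is no ∂_3, so H_2 ≅ 0.

As a check, the Euler characteristic is 7 − 18 + 12 = 1, which agrees with 1 − 0 + 0 = 1.

H_0 = Z,  H_1 = Z/2,  H_2 = 0.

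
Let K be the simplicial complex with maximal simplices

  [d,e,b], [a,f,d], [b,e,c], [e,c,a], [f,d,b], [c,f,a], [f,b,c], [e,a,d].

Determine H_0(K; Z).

Fix the vertex order a < b < c < d < e < f and write every simplex with vertices in increasing order. Then dim K = 2 and the simplices of K are:

  0-simplices (6): a, b, c, d, e, f
  1-simplices (12): ac, ad, ae, af, bc, bd, be, bf, ce, cf, de, df
  2-simplices (8): ace, acf, ade, adf, bce, bcf, bde, bdf

Hence C_0 ≅ Z^6, C_1 ≅ Z^12, C_2 ≅ Z^8.

∂_1: C_1 → C_0 maps an edge to its endpoints' difference, ∂[p,q] = q − p.
As a 6×12 matrix over Z this has rank 5, with invariant factors (1,1,1,1,1).

∂_2: C_2 → C_1 acts by ∂[p,q,r] = [q,r] − [p,r] + [p,q]. For instance
  ∂bdf = df − bf + bd,
  ∂ade = de − ae + ad.
The 12×8 boundary matrix has rank 7 and Smith normal form diag(1,1,1,1,1,1,1).

Now H_k = ker ∂_k / im ∂_{k+1}, so:

  H_0: rank C_0 − rank ∂_1 = 6 − 5 = 1, and the invariant factors of ∂_1 are all 1, so H_0 ≅ Z.

(K is a triangulation of the 2-sphere S^2.)

H_0 = Z.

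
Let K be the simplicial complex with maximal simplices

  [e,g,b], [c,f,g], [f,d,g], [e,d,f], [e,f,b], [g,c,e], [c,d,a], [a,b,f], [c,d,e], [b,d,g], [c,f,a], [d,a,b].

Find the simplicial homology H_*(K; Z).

Fix the vertex order a < b < c < d < e < f < g and write every simplex with vertices in increasing order. Then dim K = 2 and the simplices of K are:

  0-simplices (7): a, b, c, d, e, f, g
  1-simplices (18): ab, ac, ad, af, bd, be, bf, bg, cd, ce, cf, cg, de, df, dg, ef, eg, fg
  2-simplices (12): abd, abf, acd, acf, bdg, bef, beg, cde, ceg, cfg, def, dfg

giving chain groups C_0 ≅ Z^7, C_1 ≅ Z^18, C_2 ≅ Z^12.

∂_1: C_1 → C_0 is given by ∂[p,q] = [q] − [p]. For instance
  ∂bf = f − b.
As a 7×18 matrix over Z this has rank 6, with invariant factors (1,1,1,1,1,1).

∂_2: C_2 → C_1 acts by ∂[p,q,r] = [q,r] − [p,r] + [p,q]. For instance
  ∂acd = cd − ad + ac,
  ∂def = ef − df + de.
As a 18×12 matrix over Z this has rank 12, with invariant factors (1,1,1,1,1,1,1,1,1,1,1,2).

Computing H_k = (kernel of ∂_k) / (image of ∂_{k+1}):

  H_0: rank C_0 − rank ∂_1 = 7 − 6 = 1, and the invariant factors of ∂_1 are all 1, so H_0 ≅ Z.
  H_1: rank ker ∂_1 − rank ∂_2 = (18 − 6) − 12 = 0, and ∂_2 has invariant factor 2 > 1, so H_1 ≅ Z/2.
  H_2: rank ker ∂_2 − rank ∂_3 = (12 − 12) − 0 = 0, and there is no ∂_3, so H_2 ≅ 0.

H_0 ≅ Z,  H_1 ≅ Z/2,  H_2 = 0.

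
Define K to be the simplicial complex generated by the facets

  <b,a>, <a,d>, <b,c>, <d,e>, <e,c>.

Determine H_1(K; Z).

We work with the vertex ordering a < b < c < d < e. The simplices of K, each written with vertices in increasing order, are:

  0-simplices (5): a, b, c, d, e
  1-simplices (5): ab, ad, bc, ce, de

giving chain groups C_0 ≅ Z^5, C_1 ≅ Z^5.

The boundary map ∂_1: C_1 → C_0 sends each edge [p,q] (with p < q) to q − p. For instance
  ∂ad = d − a.
The 5×5 boundary matrix has rank 4 and Smith normal form diag(1,1,1,1).

Now H_k = ker ∂_k / im ∂_{k+1}, so:

  H_1: rank ker ∂_1 − rank ∂_2 = (5 − 4) − 0 = 1, and there is no ∂_2, so H_1 ≅ Z.

H_1 = Z.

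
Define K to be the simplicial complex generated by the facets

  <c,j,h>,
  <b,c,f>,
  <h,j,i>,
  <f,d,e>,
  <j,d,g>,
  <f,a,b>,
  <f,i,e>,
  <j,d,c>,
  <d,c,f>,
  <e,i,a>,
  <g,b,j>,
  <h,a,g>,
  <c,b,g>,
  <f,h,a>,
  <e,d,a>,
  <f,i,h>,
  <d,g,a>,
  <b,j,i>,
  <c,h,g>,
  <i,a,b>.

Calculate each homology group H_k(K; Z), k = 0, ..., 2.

H_0 = Z,  H_1 = Z ⊕ Z/2,  H_2 = 0.

Take the total order a < b < c < d < e < f < g < h < i < j on the vertex set. Then K (dimension 2) consists of the simplices:

  0-simplices (10): a, b, c, d, e, f, g, h, i, j
  1-simplices (30): ab, ad, ae, af, ag, ah, ai, bc, bf, bg, bi, bj, cd, cf, cg, ch, cj, de, df, dg, dj, ef, ei, fh, fi, gh, gj, hi, hj, ij
  2-simplices (20): abf, abi, ade, adg, aei, afh, agh, bcf, bcg, bgj, bij, cdf, cdj, cgh, chj, def, dgj, efi, fhi, hij

Hence C_0 ≅ Z^10, C_1 ≅ Z^30, C_2 ≅ Z^20.

The boundary map ∂_1: C_1 → C_0 sends each edge [p,q] (with p < q) to q − p. For instance
  ∂ai = i − a.
The resulting 10×30 matrix has rank 9, and its Smith normal form has invariant factors (1,1,1,1,1,1,1,1,1).

The boundary map ∂_2: C_2 → C_1 sends each 2-simplex [p,q,r] to [q,r] − [p,r] + [p,q]. For instance
  ∂hij = ij − hj + hi,
  ∂bij = ij − bj + bi.
The 30×20 boundary matrix has rank 20 and Smith normal form diag(1,1,1,1,1,1,1,1,1,1,1,1,1,1,1,1,1,1,1,2).

Computing H_k = (kernel of ∂_k) / (image of ∂_{k+1}):

  H_0: rank C_0 − rank ∂_1 = 10 − 9 = 1, and the invariant factors of ∂_1 are all 1, so H_0 ≅ Z.
  H_1: rank ker ∂_1 − rank ∂_2 = (30 − 9) − 20 = 1, and ∂_2 has invariant factor 2 > 1, so H_1 ≅ Z ⊕ Z/2.
  H_2: rank ker ∂_2 − rank ∂_3 = (20 − 20) − 0 = 0, and there is no ∂_3, so H_2 ≅ 0.

As a check, the Euler characteristic is 10 − 30 + 20 = 0, which agrees with 1 − 1 + 0 = 0.
(K is a triangulation of the Klein bottle.)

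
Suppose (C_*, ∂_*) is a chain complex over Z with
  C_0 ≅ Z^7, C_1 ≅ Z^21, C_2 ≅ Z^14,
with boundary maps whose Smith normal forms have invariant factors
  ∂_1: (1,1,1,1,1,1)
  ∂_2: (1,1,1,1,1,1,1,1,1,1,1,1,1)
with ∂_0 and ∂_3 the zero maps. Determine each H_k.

H_0: b_0 = 7 − 0 − 6 = 1; torsion from ∂_1 factors > 1: none. So H_0 = Z.
H_1: b_1 = 21 − 6 − 13 = 2; torsion from ∂_2 factors > 1: none. So H_1 = Z^2.
H_2: b_2 = 14 − 13 − 0 = 1; torsion from ∂_3 factors > 1: none. So H_2 = Z.

H_0 = Z,  H_1 = Z^2,  H_2 = Z.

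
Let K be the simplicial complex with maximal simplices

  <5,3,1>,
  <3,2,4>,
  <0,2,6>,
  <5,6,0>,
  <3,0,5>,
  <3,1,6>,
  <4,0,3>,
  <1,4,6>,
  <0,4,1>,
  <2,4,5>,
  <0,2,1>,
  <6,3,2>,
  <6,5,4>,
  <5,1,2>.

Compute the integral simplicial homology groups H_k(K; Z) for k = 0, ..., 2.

H_0 ≅ Z,  H_1 ≅ Z^2,  H_2 ≅ Z.

Order the vertices as 0 < 1 < 2 < 3 < 4 < 5 < 6. Listing each simplex with vertices in this order, K has dimension 2 with simplices:

  0-simplices (7): [0], [1], [2], [3], [4], [5], [6]
  1-simplices (21): [0,1], [0,2], [0,3], [0,4], [0,5], [0,6], [1,2], [1,3], [1,4], [1,5], [1,6], [2,3], [2,4], [2,5], [2,6], [3,4], [3,5], [3,6], [4,5], [4,6], [5,6]
  2-simplices (14): [0,1,2], [0,1,4], [0,2,6], [0,3,4], [0,3,5], [0,5,6], [1,2,5], [1,3,5], [1,3,6], [1,4,6], [2,3,4], [2,3,6], [2,4,5], [4,5,6]

giving chain groups C_0 ≅ Z^7, C_1 ≅ Z^21, C_2 ≅ Z^14.

∂_1: C_1 → C_0 sends each edge [p,q] (with p < q) to q − p. For instance
  ∂[4,6] = [6] − [4].
The 7×21 boundary matrix has rank 6 and Smith normal form diag(1,1,1,1,1,1).

Boundary ∂_2: C_2 → C_1 sends each 2-simplex [p,q,r] to [q,r] − [p,r] + [p,q]. For instance
  ∂[0,1,2] = [1,2] − [0,2] + [0,1],
  ∂[1,4,6] = [4,6] − [1,6] + [1,4].
This gives a 21×14 integer matrix of rank 13; reducing to Smith normal form yields diagonal entries (1,1,1,1,1,1,1,1,1,1,1,1,1).

Now H_k = ker ∂_k / im ∂_{k+1}, so:

  H_0: rank C_0 − rank ∂_1 = 7 − 6 = 1, and the invariant factors of ∂_1 are all 1, so H_0 = Z.
  H_1: rank ker ∂_1 − rank ∂_2 = (21 − 6) − 13 = 2, and the invariant factors of ∂_2 are all 1, so H_1 = Z^2.
  H_2: rank ker ∂_2 − rank ∂_3 = (14 − 13) − 0 = 1, and there is no ∂_3, so H_2 = Z.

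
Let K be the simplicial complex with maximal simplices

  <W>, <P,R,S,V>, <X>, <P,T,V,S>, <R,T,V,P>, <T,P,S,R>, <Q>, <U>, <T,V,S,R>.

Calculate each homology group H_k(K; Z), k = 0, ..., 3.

We work with the vertex ordering P < Q < R < S < T < U < V < W < X. The simplices of K, each written with vertices in increasing order, are:

  0-simplices (9): P, Q, R, S, T, U, V, W, X
  1-simplices (10): PR, PS, PT, PV, RS, RT, RV, ST, SV, TV
  2-simplices (10): PRS, PRT, PRV, PST, PSV, PTV, RST, RSV, RTV, STV
  3-simplices (5): PRST, PRSV, PRTV, PSTV, RSTV

giving chain groups C_0 ≅ Z^9, C_1 ≅ Z^10, C_2 ≅ Z^10, C_3 ≅ Z^5.

The boundary map ∂_1: C_1 → C_0 sends each edge [p,q] (with p < q) to q − p.
The resulting 9×10 matrix has rank 4, and its Smith normal form has invariant factors (1,1,1,1).

The boundary map ∂_2: C_2 → C_1 acts by ∂[p,q,r] = [q,r] − [p,r] + [p,q]. For instance
  ∂PRT = RT − PT + PR,
  ∂PRV = RV − PV + PR.
As a 10×10 matrix over Z this has rank 6, with invariant factors (1,1,1,1,1,1).

∂_3: C_3 → C_2 sends each 3-simplex σ to the alternating sum Σ_i (−1)^i (σ with its i-th vertex removed). For instance
  ∂PRST = RST − PST + PRT − PRS,
  ∂PRTV = RTV − PTV + PRV − PRT.
The resulting 10×5 matrix has rank 4, and its Smith normal form has invariant factors (1,1,1,1).

Reading off H_k = ker ∂_k / im ∂_{k+1}:

  H_0: rank C_0 − rank ∂_1 = 9 − 4 = 5, and the invariant factors of ∂_1 are all 1, so H_0 ≅ Z^5.
  H_1: rank ker ∂_1 − rank ∂_2 = (10 − 4) − 6 = 0, and the invariant factors of ∂_2 are all 1, so H_1 ≅ 0.
  H_2: rank ker ∂_2 − rank ∂_3 = (10 − 6) − 4 = 0, and the invariant factors of ∂_3 are all 1, so H_2 ≅ 0.
  H_3: rank ker ∂_3 − rank ∂_4 = (5 − 4) − 0 = 1, and there is no ∂_4, so H_3 ≅ Z.

(K is a triangulation of the disjoint union of the 3-sphere S^3 and a set of 4 points.)

H_0 = Z^5,  H_1 = 0,  H_2 = 0,  H_3 = Z.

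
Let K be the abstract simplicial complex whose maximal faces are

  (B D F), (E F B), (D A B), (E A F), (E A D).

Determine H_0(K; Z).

We work with the vertex ordering A < B < D < E < F. The simplices of K, each written with vertices in increasing order, are:

  0-simplices (5): A, B, D, E, F
  1-simplices (10): AB, AD, AE, AF, BD, BE, BF, DE, DF, EF
  2-simplices (5): ABD, ADE, AEF, BDF, BEF

Hence C_0 ≅ Z^5, C_1 ≅ Z^10, C_2 ≅ Z^5.

∂_1: C_1 → C_0 is given by ∂[p,q] = [q] − [p].
This gives a 5×10 integer matrix of rank 4; reducing to Smith normal form yields diagonal entries (1,1,1,1).

The boundary map ∂_2: C_2 → C_1 acts by ∂[p,q,r] = [q,r] − [p,r] + [p,q]. For instance
  ∂ABD = BD − AD + AB,
  ∂BDF = DF − BF + BD.
As a 10×5 matrix over Z this has rank 5, with invariant factors (1,1,1,1,1).

Computing H_k = (kernel of ∂_k) / (image of ∂_{k+1}):

  H_0: rank C_0 − rank ∂_1 = 5 − 4 = 1, and the invariant factors of ∂_1 are all 1, so H_0 ≅ Z.

H_0 = Z.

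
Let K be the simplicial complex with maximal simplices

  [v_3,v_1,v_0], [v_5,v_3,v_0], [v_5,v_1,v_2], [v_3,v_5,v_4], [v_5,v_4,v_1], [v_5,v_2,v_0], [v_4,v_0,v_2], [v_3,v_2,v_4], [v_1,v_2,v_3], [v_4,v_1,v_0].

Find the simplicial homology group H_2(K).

H_2 ≅ 0.

Order the vertices as v_0 < v_1 < v_2 < v_3 < v_4 < v_5. Listing each simplex with vertices in this order, K has dimension 2 with simplices:

  0-simplices (6): [v_0], [v_1], [v_2], [v_3], [v_4], [v_5]
  1-simplices (15): (15 of them)
  2-simplices (10): [v_0,v_1,v_3], [v_0,v_1,v_4], [v_0,v_2,v_4], [v_0,v_2,v_5], [v_0,v_3,v_5], [v_1,v_2,v_3], [v_1,v_2,v_5], [v_1,v_4,v_5], [v_2,v_3,v_4], [v_3,v_4,v_5]

so the chain groups are C_0 ≅ Z^6, C_1 ≅ Z^15, C_2 ≅ Z^10.

Boundary ∂_1: C_1 → C_0 sends each edge [p,q] (with p < q) to q − p. For instance
  ∂[v_0,v_4] = [v_4] − [v_0].
As a 6×15 matrix over Z this has rank 5, with invariant factors (1,1,1,1,1).

Boundary ∂_2: C_2 → C_1 acts by ∂[p,q,r] = [q,r] − [p,r] + [p,q]. For instance
  ∂[v_0,v_2,v_5] = [v_2,v_5] − [v_0,v_5] + [v_0,v_2],
  ∂[v_1,v_4,v_5] = [v_4,v_5] − [v_1,v_5] + [v_1,v_4].
This gives a 15×10 integer matrix of rank 10; reducing to Smith normal form yields diagonal entries (1,1,1,1,1,1,1,1,1,2).

Now H_k = ker ∂_k / im ∂_{k+1}, so:

  H_2: rank ker ∂_2 − rank ∂_3 = (10 − 10) − 0 = 0, and there is no ∂_3, so H_2 ≅ 0.

(K is a triangulation of the real projective plane RP^2.)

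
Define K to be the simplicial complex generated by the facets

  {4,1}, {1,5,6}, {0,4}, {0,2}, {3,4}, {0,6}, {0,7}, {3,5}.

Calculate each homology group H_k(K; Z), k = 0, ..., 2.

H_0 = Z,  H_1 = Z^2,  H_2 = 0.

K has 8 vertices, 10 edges, 1 triangle.
rank ∂_0 = 0, rank ∂_1 = 7 ⇒ b_0 = 8 − 0 − 7 = 1; all invariant factors of ∂_1 are 1 so no torsion. So H_0 = Z.
rank ∂_1 = 7, rank ∂_2 = 1 ⇒ b_1 = 10 − 7 − 1 = 2; all invariant factors of ∂_2 are 1 so no torsion. So H_1 = Z^2.
rank ∂_2 = 1, rank ∂_3 = 0 ⇒ b_2 = 1 − 1 − 0 = 0. So H_2 = 0.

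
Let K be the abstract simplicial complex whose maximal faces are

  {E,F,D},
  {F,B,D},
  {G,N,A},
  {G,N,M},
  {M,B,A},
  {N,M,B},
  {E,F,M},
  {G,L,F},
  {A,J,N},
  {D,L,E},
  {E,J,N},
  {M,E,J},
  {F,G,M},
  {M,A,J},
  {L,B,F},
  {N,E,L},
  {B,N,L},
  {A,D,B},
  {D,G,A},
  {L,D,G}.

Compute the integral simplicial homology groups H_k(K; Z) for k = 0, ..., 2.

K has 10 vertices, 30 edges, 20 triangles.
rank ∂_0 = 0, rank ∂_1 = 9 ⇒ b_0 = 10 − 0 − 9 = 1; all invariant factors of ∂_1 are 1 so no torsion. So H_0 ≅ Z.
rank ∂_1 = 9, rank ∂_2 = 20 ⇒ b_1 = 30 − 9 − 20 = 1; ∂_2 has invariant factor(s) [2] giving torsion. So H_1 ≅ Z × Z/2.
rank ∂_2 = 20, rank ∂_3 = 0 ⇒ b_2 = 20 − 20 − 0 = 0. So H_2 ≅ 0.

H_0 = Z,  H_1 = Z × Z/2,  H_2 = 0.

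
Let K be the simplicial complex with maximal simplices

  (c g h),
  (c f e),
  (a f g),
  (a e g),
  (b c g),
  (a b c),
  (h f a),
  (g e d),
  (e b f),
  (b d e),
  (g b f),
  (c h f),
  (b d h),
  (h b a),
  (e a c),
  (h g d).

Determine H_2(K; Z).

Order the vertices as a < b < c < d < e < f < g < h. Listing each simplex with vertices in this order, K has dimension 2 with simplices:

  0-simplices (8): a, b, c, d, e, f, g, h
  1-simplices (24): ab, ac, ae, af, ag, ah, bc, bd, be, bf, bg, bh, ce, cf, cg, ch, de, dg, dh, ef, eg, fg, fh, gh
  2-simplices (16): abc, abh, ace, aeg, afg, afh, bcg, bde, bdh, bef, bfg, cef, cfh, cgh, deg, dgh

Hence C_0 ≅ Z^8, C_1 ≅ Z^24, C_2 ≅ Z^16.

∂_1: C_1 → C_0 sends each edge [p,q] (with p < q) to q − p. For instance
  ∂gh = h − g.
This gives a 8×24 integer matrix of rank 7; reducing to Smith normal form yields diagonal entries (1,1,1,1,1,1,1).

∂_2: C_2 → C_1 sends each 2-simplex [p,q,r] to [q,r] − [p,r] + [p,q]. For instance
  ∂abh = bh − ah + ab,
  ∂bef = ef − bf + be.
The 24×16 boundary matrix has rank 15 and Smith normal form diag(1,1,1,1,1,1,1,1,1,1,1,1,1,1,1).

Computing H_k = (kernel of ∂_k) / (image of ∂_{k+1}):

  H_2: rank ker ∂_2 − rank ∂_3 = (16 − 15) − 0 = 1, and there is no ∂_3, so H_2 ≅ Z.

H_2 ≅ Z.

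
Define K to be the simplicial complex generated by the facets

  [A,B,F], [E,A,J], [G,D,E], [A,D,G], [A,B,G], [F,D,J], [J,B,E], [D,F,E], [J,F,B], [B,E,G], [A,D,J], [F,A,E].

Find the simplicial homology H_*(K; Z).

H_0 ≅ Z,  H_1 ≅ Z/2,  H_2 = 0.

Order the vertices as A < B < D < E < F < G < J. Listing each simplex with vertices in this order, K has dimension 2 with simplices:

  0-simplices (7): A, B, D, E, F, G, J
  1-simplices (18): AB, AD, AE, AF, AG, AJ, BE, BF, BG, BJ, DE, DF, DG, DJ, EF, EG, EJ, FJ
  2-simplices (12): ABF, ABG, ADG, ADJ, AEF, AEJ, BEG, BEJ, BFJ, DEF, DEG, DFJ

so the chain groups are C_0 ≅ Z^7, C_1 ≅ Z^18, C_2 ≅ Z^12.

The boundary map ∂_1: C_1 → C_0 sends each edge [p,q] (with p < q) to q − p. For instance
  ∂EF = F − E.
As a 7×18 matrix over Z this has rank 6, with invariant factors (1,1,1,1,1,1).

Boundary ∂_2: C_2 → C_1 maps a triangle to the signed sum of its edges. For instance
  ∂DFJ = FJ − DJ + DF,
  ∂DEG = EG − DG + DE.
The resulting 18×12 matrix has rank 12, and its Smith normal form has invariant factors (1,1,1,1,1,1,1,1,1,1,1,2).

From H_k ≅ ker(∂_k) / im(∂_{k+1}) we obtain:

  H_0: rank C_0 − rank ∂_1 = 7 − 6 = 1, and the invariant factors of ∂_1 are all 1, so H_0 = Z.
  H_1: rank ker ∂_1 − rank ∂_2 = (18 − 6) − 12 = 0, and ∂_2 has invariant factor 2 > 1, so H_1 = Z/2.
  H_2: rank ker ∂_2 − rank ∂_3 = (12 − 12) − 0 = 0, and there is no ∂_3, so H_2 = 0.

As a check, the Euler characteristic is 7 − 18 + 12 = 1, which agrees with 1 − 0 + 0 = 1.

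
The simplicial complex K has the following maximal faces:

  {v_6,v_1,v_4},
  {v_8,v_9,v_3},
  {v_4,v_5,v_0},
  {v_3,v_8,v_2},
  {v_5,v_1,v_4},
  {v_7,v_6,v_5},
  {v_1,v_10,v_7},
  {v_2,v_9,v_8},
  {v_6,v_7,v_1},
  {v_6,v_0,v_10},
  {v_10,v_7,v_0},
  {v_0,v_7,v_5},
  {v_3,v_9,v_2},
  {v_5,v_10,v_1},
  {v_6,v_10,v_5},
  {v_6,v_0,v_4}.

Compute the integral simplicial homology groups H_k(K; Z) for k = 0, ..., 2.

Order the vertices as v_0 < v_1 < v_2 < v_3 < v_4 < v_5 < v_6 < v_7 < v_8 < v_9 < v_10. Listing each simplex with vertices in this order, K has dimension 2 with simplices:

  0-simplices (11): [v_0], [v_1], [v_2], [v_3], [v_4], [v_5], [v_6], [v_7], [v_8], [v_9], [v_10]
  1-simplices (24): (24 of them)
  2-simplices (16): (16 of them)

giving chain groups C_0 ≅ Z^11, C_1 ≅ Z^24, C_2 ≅ Z^16.

Boundary ∂_1: C_1 → C_0 is given by ∂[p,q] = [q] − [p].
As a 11×24 matrix over Z this has rank 9, with invariant factors (1,1,1,1,1,1,1,1,1).

∂_2: C_2 → C_1 sends each 2-simplex [p,q,r] to [q,r] − [p,r] + [p,q]. For instance
  ∂[v_0,v_5,v_7] = [v_5,v_7] − [v_0,v_7] + [v_0,v_5],
  ∂[v_2,v_3,v_9] = [v_3,v_9] − [v_2,v_9] + [v_2,v_3].
This gives a 24×16 integer matrix of rank 15; reducing to Smith normal form yields diagonal entries (1,1,1,1,1,1,1,1,1,1,1,1,1,1,2).

Computing H_k = (kernel of ∂_k) / (image of ∂_{k+1}):

  H_0: rank C_0 − rank ∂_1 = 11 − 9 = 2, and the invariant factors of ∂_1 are all 1, so H_0 = Z^2.
  H_1: rank ker ∂_1 − rank ∂_2 = (24 − 9) − 15 = 0, and ∂_2 has invariant factor 2 > 1, so H_1 = Z/2Z.
  H_2: rank ker ∂_2 − rank ∂_3 = (16 − 15) − 0 = 1, and there is no ∂_3, so H_2 = Z.

As a check, the Euler characteristic is 11 − 24 + 16 = 3, which agrees with 2 − 0 + 1 = 3.

H_0 = Z^2,  H_1 = Z/2Z,  H_2 = Z.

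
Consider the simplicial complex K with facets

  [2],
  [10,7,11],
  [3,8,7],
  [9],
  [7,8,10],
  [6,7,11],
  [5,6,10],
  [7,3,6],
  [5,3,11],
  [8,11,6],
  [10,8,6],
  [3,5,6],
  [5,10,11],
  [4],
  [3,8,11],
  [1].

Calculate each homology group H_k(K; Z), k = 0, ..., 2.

We work with the vertex ordering 1 < 2 < 3 < 4 < 5 < 6 < 7 < 8 < 9 < 10 < 11. The simplices of K, each written with vertices in increasing order, are:

  0-simplices (11): [1], [2], [3], [4], [5], [6], [7], [8], [9], [10], [11]
  1-simplices (18): [3,5], [3,6], [3,7], [3,8], [3,11], [5,6], [5,10], [5,11], [6,7], [6,8], [6,10], [6,11], [7,8], [7,10], [7,11], [8,10], [8,11], [10,11]
  2-simplices (12): [3,5,6], [3,5,11], [3,6,7], [3,7,8], [3,8,11], [5,6,10], [5,10,11], [6,7,11], [6,8,10], [6,8,11], [7,8,10], [7,10,11]

giving chain groups C_0 ≅ Z^11, C_1 ≅ Z^18, C_2 ≅ Z^12.

The boundary map ∂_1: C_1 → C_0 is given by ∂[p,q] = [q] − [p]. For instance
  ∂[8,10] = [10] − [8].
As a 11×18 matrix over Z this has rank 6, with invariant factors (1,1,1,1,1,1).

∂_2: C_2 → C_1 acts by ∂[p,q,r] = [q,r] − [p,r] + [p,q]. For instance
  ∂[6,7,11] = [7,11] − [6,11] + [6,7],
  ∂[6,8,10] = [8,10] − [6,10] + [6,8].
As a 18×12 matrix over Z this has rank 12, with invariant factors (1,1,1,1,1,1,1,1,1,1,1,2).

Now H_k = ker ∂_k / im ∂_{k+1}, so:

  H_0: rank C_0 − rank ∂_1 = 11 − 6 = 5, and the invariant factors of ∂_1 are all 1, so H_0 ≅ Z^5.
  H_1: rank ker ∂_1 − rank ∂_2 = (18 − 6) − 12 = 0, and ∂_2 has invariant factor 2 > 1, so H_1 ≅ Z_2.
  H_2: rank ker ∂_2 − rank ∂_3 = (12 − 12) − 0 = 0, and there is no ∂_3, so H_2 ≅ 0.

(K is a triangulation of the disjoint union of the real projective plane RP^2 and a set of 4 points.)

H_0 = Z^5,  H_1 = Z_2,  H_2 = 0.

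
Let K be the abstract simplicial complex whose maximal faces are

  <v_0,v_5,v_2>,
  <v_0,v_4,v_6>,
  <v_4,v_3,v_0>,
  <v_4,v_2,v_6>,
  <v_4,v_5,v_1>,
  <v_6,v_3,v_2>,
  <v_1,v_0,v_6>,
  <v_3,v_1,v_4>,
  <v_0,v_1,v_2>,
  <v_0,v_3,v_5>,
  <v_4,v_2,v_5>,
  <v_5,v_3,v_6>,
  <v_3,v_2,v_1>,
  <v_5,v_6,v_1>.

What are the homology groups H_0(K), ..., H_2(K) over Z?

H_0 = Z,  H_1 = Z^2,  H_2 = Z.

Fix the vertex order v_0 < v_1 < v_2 < v_3 < v_4 < v_5 < v_6 and write every simplex with vertices in increasing order. Then dim K = 2 and the simplices of K are:

  0-simplices (7): [v_0], [v_1], [v_2], [v_3], [v_4], [v_5], [v_6]
  1-simplices (21): (21 of them)
  2-simplices (14): (14 of them)

Hence C_0 ≅ Z^7, C_1 ≅ Z^21, C_2 ≅ Z^14.

∂_1: C_1 → C_0 maps an edge to its endpoints' difference, ∂[p,q] = q − p. For instance
  ∂[v_1,v_4] = [v_4] − [v_1].
The resulting 7×21 matrix has rank 6, and its Smith normal form has invariant factors (1,1,1,1,1,1).

∂_2: C_2 → C_1 acts by ∂[p,q,r] = [q,r] − [p,r] + [p,q]. For instance
  ∂[v_1,v_2,v_3] = [v_2,v_3] − [v_1,v_3] + [v_1,v_2],
  ∂[v_1,v_5,v_6] = [v_5,v_6] − [v_1,v_6] + [v_1,v_5].
The resulting 21×14 matrix has rank 13, and its Smith normal form has invariant factors (1,1,1,1,1,1,1,1,1,1,1,1,1).

Reading off H_k = ker ∂_k / im ∂_{k+1}:

  H_0: rank C_0 − rank ∂_1 = 7 − 6 = 1, and the invariant factors of ∂_1 are all 1, so H_0 ≅ Z.
  H_1: rank ker ∂_1 − rank ∂_2 = (21 − 6) − 13 = 2, and the invariant factors of ∂_2 are all 1, so H_1 ≅ Z^2.
  H_2: rank ker ∂_2 − rank ∂_3 = (14 − 13) − 0 = 1, and there is no ∂_3, so H_2 ≅ Z.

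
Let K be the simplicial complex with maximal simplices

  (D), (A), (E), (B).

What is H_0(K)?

Fix the vertex order A < B < D < E and write every simplex with vertices in increasing order. Then dim K = 0 and the simplices of K are:

  0-simplices (4): A, B, D, E

so the chain groups are C_0 ≅ Z^4.

Now H_k = ker ∂_k / im ∂_{k+1}, so:

  H_0: rank C_0 − rank ∂_1 = 4 − 0 = 4, and there is no ∂_1, so H_0 ≅ Z^4.

(K is a triangulation of a set of 4 points.)

H_0 = Z^4.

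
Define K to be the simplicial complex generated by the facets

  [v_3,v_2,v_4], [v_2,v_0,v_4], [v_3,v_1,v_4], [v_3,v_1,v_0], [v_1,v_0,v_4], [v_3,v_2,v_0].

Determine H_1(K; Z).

H_1 ≅ 0.

Fix the vertex order v_0 < v_1 < v_2 < v_3 < v_4 and write every simplex with vertices in increasing order. Then dim K = 2 and the simplices of K are:

  0-simplices (5): [v_0], [v_1], [v_2], [v_3], [v_4]
  1-simplices (9): [v_0,v_1], [v_0,v_2], [v_0,v_3], [v_0,v_4], [v_1,v_3], [v_1,v_4], [v_2,v_3], [v_2,v_4], [v_3,v_4]
  2-simplices (6): [v_0,v_1,v_3], [v_0,v_1,v_4], [v_0,v_2,v_3], [v_0,v_2,v_4], [v_1,v_3,v_4], [v_2,v_3,v_4]

Hence C_0 ≅ Z^5, C_1 ≅ Z^9, C_2 ≅ Z^6.

∂_1: C_1 → C_0 maps an edge to its endpoints' difference, ∂[p,q] = q − p. For instance
  ∂[v_0,v_1] = [v_1] − [v_0].
The 5×9 boundary matrix has rank 4 and Smith normal form diag(1,1,1,1).

∂_2: C_2 → C_1 maps a triangle to the signed sum of its edges. For instance
  ∂[v_1,v_3,v_4] = [v_3,v_4] − [v_1,v_4] + [v_1,v_3],
  ∂[v_0,v_2,v_4] = [v_2,v_4] − [v_0,v_4] + [v_0,v_2].
The resulting 9×6 matrix has rank 5, and its Smith normal form has invariant factors (1,1,1,1,1).

From H_k ≅ ker(∂_k) / im(∂_{k+1}) we obtain:

  H_1: rank ker ∂_1 − rank ∂_2 = (9 − 4) − 5 = 0, and the invariant factors of ∂_2 are all 1, so H_1 ≅ 0.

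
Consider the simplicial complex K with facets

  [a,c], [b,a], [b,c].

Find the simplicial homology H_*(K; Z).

We work with the vertex ordering a < b < c. The simplices of K, each written with vertices in increasing order, are:

  0-simplices (3): a, b, c
  1-simplices (3): ab, ac, bc

giving chain groups C_0 ≅ Z^3, C_1 ≅ Z^3.

Boundary ∂_1: C_1 → C_0 sends each edge [p,q] (with p < q) to q − p. For instance
  ∂ab = b − a.
This gives a 3×3 integer matrix of rank 2; reducing to Smith normal form yields diagonal entries (1,1).

Reading off H_k = ker ∂_k / im ∂_{k+1}:

  H_0: rank C_0 − rank ∂_1 = 3 − 2 = 1, and the invariant factors of ∂_1 are all 1, so H_0 ≅ Z.
  H_1: rank ker ∂_1 − rank ∂_2 = (3 − 2) − 0 = 1, and there is no ∂_2, so H_1 ≅ Z.

As a check, the Euler characteristic is 3 − 3 = 0, which agrees with 1 − 1 = 0.

H_0 = Z,  H_1 = Z.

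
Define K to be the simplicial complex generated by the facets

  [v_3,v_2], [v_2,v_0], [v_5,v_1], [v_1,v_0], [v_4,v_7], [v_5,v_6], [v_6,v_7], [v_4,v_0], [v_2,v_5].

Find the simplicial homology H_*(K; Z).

Order the vertices as v_0 < v_1 < v_2 < v_3 < v_4 < v_5 < v_6 < v_7. Listing each simplex with vertices in this order, K has dimension 1 with simplices:

  0-simplices (8): [v_0], [v_1], [v_2], [v_3], [v_4], [v_5], [v_6], [v_7]
  1-simplices (9): [v_0,v_1], [v_0,v_2], [v_0,v_4], [v_1,v_5], [v_2,v_3], [v_2,v_5], [v_4,v_7], [v_5,v_6], [v_6,v_7]

giving chain groups C_0 ≅ Z^8, C_1 ≅ Z^9.

∂_1: C_1 → C_0 sends each edge [p,q] (with p < q) to q − p. For instance
  ∂[v_0,v_1] = [v_1] − [v_0].
This gives a 8×9 integer matrix of rank 7; reducing to Smith normal form yields diagonal entries (1,1,1,1,1,1,1).

From H_k ≅ ker(∂_k) / im(∂_{k+1}) we obtain:

  H_0: rank C_0 − rank ∂_1 = 8 − 7 = 1, and the invariant factors of ∂_1 are all 1, so H_0 = Z.
  H_1: rank ker ∂_1 − rank ∂_2 = (9 − 7) − 0 = 2, and there is no ∂_2, so H_1 = Z^2.

H_0 = Z,  H_1 = Z^2.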